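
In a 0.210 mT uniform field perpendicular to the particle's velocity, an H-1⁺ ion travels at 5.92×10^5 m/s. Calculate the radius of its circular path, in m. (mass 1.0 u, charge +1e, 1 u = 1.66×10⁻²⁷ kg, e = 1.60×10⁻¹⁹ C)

r ≈ 29.2 m

The magnetic force provides the centripetal force: qvB = mv²/r, so r = mv/(qB).
r = (1.66×10^-27 kg)(5.92×10^5 m/s) / [(1×1.60×10^-19 C)(2.10×10^-4 T)] = 29.2 m.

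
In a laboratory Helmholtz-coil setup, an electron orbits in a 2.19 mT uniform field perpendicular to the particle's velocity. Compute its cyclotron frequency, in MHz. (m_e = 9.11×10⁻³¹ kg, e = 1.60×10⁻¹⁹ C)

f = qB/(2πm) = (1×1.60×10^-19)(2.19×10^-3) / [2π(9.11×10^-31)] = 6.12×10^7 Hz.

f ≈ 61.2 MHz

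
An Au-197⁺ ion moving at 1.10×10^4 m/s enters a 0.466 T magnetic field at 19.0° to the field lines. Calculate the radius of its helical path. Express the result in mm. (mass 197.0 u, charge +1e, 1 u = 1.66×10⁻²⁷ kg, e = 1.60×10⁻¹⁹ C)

r ≈ 15.7 mm

Only the perpendicular component v⊥ = v sin19.0° = 3580 m/s is bent by the field.
r = m v⊥ /(qB) = (3.27×10^-25)(3580) / [(1×1.60×10^-19)(0.466)] = 0.0157 m.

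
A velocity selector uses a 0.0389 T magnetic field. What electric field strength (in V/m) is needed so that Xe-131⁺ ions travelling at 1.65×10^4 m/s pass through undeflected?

qE = qvB ⇒ E = vB = (1.65×10^4)(0.0389) = 642 V/m.

E ≈ 642 V/m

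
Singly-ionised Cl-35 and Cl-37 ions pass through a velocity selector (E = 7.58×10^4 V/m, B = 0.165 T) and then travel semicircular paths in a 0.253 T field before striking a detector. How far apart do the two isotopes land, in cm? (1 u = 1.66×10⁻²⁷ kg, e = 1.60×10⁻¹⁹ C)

Both emerge at v = E/B₁ = 4.59×10^5 m/s.
r = mv/(qB₂), so r₁ = 0.6594 m and r₂ = 0.6970 m, giving Δr = 0.0377 m.
After a semicircle each ion lands a diameter 2r from the entry slit, so the separation is 2Δr = 0.0754 m.

Δd ≈ 7.54 cm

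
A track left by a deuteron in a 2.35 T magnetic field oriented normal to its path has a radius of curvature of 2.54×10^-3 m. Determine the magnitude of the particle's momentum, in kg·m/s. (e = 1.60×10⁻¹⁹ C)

p ≈ 9.55×10^-22 kg·m/s

Since qvB = mv²/r, the momentum p = mv = qBr.
p = (1×1.60×10^-19)(2.35)(2.54×10^-3) = 9.55×10^-22 kg·m/s.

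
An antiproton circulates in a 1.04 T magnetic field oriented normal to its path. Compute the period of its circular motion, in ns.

The cyclotron period is independent of speed: T = 2πm/(qB).
T = 2π(1.67×10^-27) / [(1×1.60×10^-19)(1.04)] = 6.31×10^-8 s.

T ≈ 63.1 ns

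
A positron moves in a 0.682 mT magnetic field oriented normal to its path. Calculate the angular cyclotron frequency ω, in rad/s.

ω ≈ 1.20×10^8 rad/s

ω = qB/m = (1×1.60×10^-19)(6.82×10^-4) / (9.11×10^-31) = 1.20×10^8 rad/s.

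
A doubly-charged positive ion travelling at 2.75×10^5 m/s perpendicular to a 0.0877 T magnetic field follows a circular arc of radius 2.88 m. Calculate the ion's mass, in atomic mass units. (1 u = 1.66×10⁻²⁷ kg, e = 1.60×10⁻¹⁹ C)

qvB = mv²/r ⇒ m = qBr/v.
m = (2×1.60×10^-19)(0.0877)(2.88) / (2.75×10^5) = 2.94×10^-25 kg = 177 u.

m ≈ 177 u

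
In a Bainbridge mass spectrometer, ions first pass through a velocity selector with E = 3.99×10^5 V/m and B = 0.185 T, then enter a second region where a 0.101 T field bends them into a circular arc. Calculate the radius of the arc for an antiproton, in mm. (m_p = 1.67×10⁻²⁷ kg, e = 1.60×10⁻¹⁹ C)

The selector passes v = E/B = 3.99×10^5/0.185 = 2.16×10^6 m/s.
In the deflection region, r = mv/(qB₂) = (1.67×10^-27)(2.16×10^6) / [(1×1.60×10^-19)(0.101)] = 0.223 m.

r ≈ 223 mm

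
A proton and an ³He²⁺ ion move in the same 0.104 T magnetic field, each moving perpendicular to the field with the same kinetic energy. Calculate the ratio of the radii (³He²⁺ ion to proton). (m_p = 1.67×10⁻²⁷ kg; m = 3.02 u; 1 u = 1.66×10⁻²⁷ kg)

ratio ≈ 0.866

r = √(2mK)/(qB) ⇒ at equal K, r ∝ √m/q.
r_{³He²⁺ ion}/r_{proton} = 0.866.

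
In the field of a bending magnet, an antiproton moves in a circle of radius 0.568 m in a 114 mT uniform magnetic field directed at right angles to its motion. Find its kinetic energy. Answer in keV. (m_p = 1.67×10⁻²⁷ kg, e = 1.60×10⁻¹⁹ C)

K ≈ 201 keV

v = qBr/m = (1×1.60×10^-19)(0.114)(0.568) / (1.67×10^-27) = 6.20×10^6 m/s.
K = ½mv² = 0.5·(1.67×10^-27)·(6.20×10^6)² = 3.21×10^-14 J = 201 keV.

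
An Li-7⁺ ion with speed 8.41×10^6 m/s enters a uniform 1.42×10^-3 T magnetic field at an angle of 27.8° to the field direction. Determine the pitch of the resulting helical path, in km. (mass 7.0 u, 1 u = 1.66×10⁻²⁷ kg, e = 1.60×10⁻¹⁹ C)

pitch ≈ 2.39 km

The velocity component along B is v∥ = v cos27.8° = 7.44×10^6 m/s.
The cyclotron period T = 2πm/(qB) = 3.21×10^-4 s is set by m, q, B alone.
Pitch = v∥·T = (7.44×10^6)(3.21×10^-4) = 2390 m.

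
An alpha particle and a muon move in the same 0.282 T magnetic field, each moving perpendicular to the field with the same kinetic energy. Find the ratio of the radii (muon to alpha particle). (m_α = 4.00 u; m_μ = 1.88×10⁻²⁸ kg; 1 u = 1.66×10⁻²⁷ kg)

r = √(2mK)/(qB) ⇒ at equal K, r ∝ √m/q.
r_{muon}/r_{alpha particle} = 0.337.

ratio ≈ 0.337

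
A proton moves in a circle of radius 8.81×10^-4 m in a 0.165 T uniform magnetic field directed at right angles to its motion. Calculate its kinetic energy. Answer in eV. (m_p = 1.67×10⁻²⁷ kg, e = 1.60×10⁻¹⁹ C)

K ≈ 1.01 eV

v = qBr/m = (1×1.60×10^-19)(0.165)(8.81×10^-4) / (1.67×10^-27) = 1.39×10^4 m/s.
K = ½mv² = 0.5·(1.67×10^-27)·(1.39×10^4)² = 1.62×10^-19 J = 1.01 eV.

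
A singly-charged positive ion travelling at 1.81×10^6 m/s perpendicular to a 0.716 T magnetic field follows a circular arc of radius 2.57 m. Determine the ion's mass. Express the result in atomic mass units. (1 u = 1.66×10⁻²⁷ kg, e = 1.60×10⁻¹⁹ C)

m ≈ 98.0 u

qvB = mv²/r ⇒ m = qBr/v.
m = (1×1.60×10^-19)(0.716)(2.57) / (1.81×10^6) = 1.63×10^-25 kg = 98.0 u.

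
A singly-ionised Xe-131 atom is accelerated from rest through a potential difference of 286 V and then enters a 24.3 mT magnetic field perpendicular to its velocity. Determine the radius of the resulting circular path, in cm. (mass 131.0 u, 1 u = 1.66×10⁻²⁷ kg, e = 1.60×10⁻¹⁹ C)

The kinetic energy gained is K = qV = (1×1.60×10^-19)(286) = 4.58×10^-17 J.
v = √(2K/m) = 2.05×10^4 m/s.
r = mv/(qB) = (2.17×10^-25)(2.05×10^4) / [(1×1.60×10^-19)(0.0243)] = 1.15 m.

r ≈ 115 cm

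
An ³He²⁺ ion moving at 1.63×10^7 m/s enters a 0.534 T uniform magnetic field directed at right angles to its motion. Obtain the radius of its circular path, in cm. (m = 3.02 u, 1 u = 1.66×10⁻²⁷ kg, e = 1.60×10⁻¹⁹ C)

r ≈ 47.8 cm

The magnetic force provides the centripetal force: qvB = mv²/r, so r = mv/(qB).
r = (5.01×10^-27 kg)(1.63×10^7 m/s) / [(2×1.60×10^-19 C)(0.534 T)] = 0.478 m.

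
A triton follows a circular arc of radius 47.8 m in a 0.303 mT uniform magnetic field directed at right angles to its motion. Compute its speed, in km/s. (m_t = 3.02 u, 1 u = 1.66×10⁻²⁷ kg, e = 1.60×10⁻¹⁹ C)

v ≈ 462 km/s

From qvB = mv²/r, v = qBr/m.
v = (1×1.60×10^-19)(3.03×10^-4)(47.8) / (5.01×10^-27) = 4.62×10^5 m/s.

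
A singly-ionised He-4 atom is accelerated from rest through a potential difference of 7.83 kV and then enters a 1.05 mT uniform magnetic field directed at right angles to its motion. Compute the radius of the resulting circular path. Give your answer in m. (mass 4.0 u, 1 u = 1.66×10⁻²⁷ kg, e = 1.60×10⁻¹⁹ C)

r ≈ 24.3 m

The kinetic energy gained is K = qV = (1×1.60×10^-19)(7830) = 1.25×10^-15 J.
v = √(2K/m) = 6.14×10^5 m/s.
r = mv/(qB) = (6.64×10^-27)(6.14×10^5) / [(1×1.60×10^-19)(1.05×10^-3)] = 24.3 m.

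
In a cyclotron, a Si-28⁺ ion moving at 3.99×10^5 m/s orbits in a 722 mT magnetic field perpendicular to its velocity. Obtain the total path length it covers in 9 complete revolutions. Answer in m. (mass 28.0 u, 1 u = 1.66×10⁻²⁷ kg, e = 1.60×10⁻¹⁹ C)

r = mv/(qB) = 0.161 m, so one revolution covers 2πr = 1.01 m.
In 9 revolutions: L = 9·2πr = 9.08 m.

L ≈ 9.08 m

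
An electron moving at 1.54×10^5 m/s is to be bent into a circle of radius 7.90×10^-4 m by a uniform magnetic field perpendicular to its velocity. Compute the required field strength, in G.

B ≈ 11.1 G

qvB = mv²/r gives B = mv/(qr).
B = (9.11×10^-31)(1.54×10^5) / [(1×1.60×10^-19)(7.90×10^-4)] = 1.11×10^-3 T.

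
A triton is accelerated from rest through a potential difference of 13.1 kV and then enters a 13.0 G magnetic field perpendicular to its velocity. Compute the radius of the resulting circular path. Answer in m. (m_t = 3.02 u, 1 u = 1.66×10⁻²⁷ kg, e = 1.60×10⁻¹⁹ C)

r ≈ 22.0 m

The kinetic energy gained is K = qV = (1×1.60×10^-19)(1.31×10^4) = 2.10×10^-15 J.
v = √(2K/m) = 9.14×10^5 m/s.
r = mv/(qB) = (5.01×10^-27)(9.14×10^5) / [(1×1.60×10^-19)(1.30×10^-3)] = 22.0 m.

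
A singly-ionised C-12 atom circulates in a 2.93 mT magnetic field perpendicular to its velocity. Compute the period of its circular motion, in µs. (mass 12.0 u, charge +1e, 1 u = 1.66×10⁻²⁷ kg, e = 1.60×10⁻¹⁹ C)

T ≈ 267 µs

The cyclotron period is independent of speed: T = 2πm/(qB).
T = 2π(1.99×10^-26) / [(1×1.60×10^-19)(2.93×10^-3)] = 2.67×10^-4 s.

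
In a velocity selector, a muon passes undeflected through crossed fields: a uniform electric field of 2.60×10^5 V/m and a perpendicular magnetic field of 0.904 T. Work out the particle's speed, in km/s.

For zero net force, qE = qvB, so v = E/B.
v = (2.60×10^5) / (0.904) = 2.88×10^5 m/s.

v ≈ 288 km/s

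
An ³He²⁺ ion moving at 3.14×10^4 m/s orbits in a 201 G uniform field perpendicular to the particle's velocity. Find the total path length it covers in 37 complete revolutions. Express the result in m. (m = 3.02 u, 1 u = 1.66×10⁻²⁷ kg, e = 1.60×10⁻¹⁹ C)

r = mv/(qB) = 0.0245 m, so one revolution covers 2πr = 0.154 m.
In 37 revolutions: L = 37·2πr = 5.69 m.

L ≈ 5.69 m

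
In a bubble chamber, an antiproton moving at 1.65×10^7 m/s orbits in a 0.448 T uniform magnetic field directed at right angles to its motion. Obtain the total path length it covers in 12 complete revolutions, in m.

r = mv/(qB) = 0.384 m, so one revolution covers 2πr = 2.42 m.
In 12 revolutions: L = 12·2πr = 29.0 m.

L ≈ 29.0 m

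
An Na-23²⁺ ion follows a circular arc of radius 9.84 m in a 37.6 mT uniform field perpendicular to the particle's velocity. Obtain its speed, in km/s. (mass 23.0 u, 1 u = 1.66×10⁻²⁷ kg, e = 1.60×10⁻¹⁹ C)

v ≈ 3100 km/s

From qvB = mv²/r, v = qBr/m.
v = (2×1.60×10^-19)(0.0376)(9.84) / (3.82×10^-26) = 3.10×10^6 m/s.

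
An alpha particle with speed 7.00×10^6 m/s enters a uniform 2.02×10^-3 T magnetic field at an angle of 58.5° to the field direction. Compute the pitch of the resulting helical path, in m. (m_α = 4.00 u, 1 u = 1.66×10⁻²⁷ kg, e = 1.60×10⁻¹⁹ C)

pitch ≈ 236 m

The velocity component along B is v∥ = v cos58.5° = 3.66×10^6 m/s.
The cyclotron period T = 2πm/(qB) = 6.45×10^-5 s is set by m, q, B alone.
Pitch = v∥·T = (3.66×10^6)(6.45×10^-5) = 236 m.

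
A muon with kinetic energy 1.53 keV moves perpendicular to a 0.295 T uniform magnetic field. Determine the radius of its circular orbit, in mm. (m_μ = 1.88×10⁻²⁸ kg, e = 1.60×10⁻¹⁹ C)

Convert the energy: K = 1.53 keV = 2.45×10^-16 J.
v = √(2K/m) = √(2·2.45×10^-16/1.88×10^-28) = 1.61×10^6 m/s.
r = mv/(qB) = (1.88×10^-28)(1.61×10^6) / [(1×1.60×10^-19)(0.295)] = 6.43×10^-3 m.

r ≈ 6.43 mm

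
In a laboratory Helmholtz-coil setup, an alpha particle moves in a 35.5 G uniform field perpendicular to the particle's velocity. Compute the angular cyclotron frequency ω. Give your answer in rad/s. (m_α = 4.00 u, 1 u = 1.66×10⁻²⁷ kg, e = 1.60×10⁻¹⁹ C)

ω ≈ 1.71×10^5 rad/s

ω = qB/m = (2×1.60×10^-19)(3.55×10^-3) / (6.64×10^-27) = 1.71×10^5 rad/s.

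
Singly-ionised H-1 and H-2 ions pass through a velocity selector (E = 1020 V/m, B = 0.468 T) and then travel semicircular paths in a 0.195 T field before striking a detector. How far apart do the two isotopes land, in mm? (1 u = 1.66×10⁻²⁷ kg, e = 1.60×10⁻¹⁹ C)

Δd ≈ 0.232 mm

Both emerge at v = E/B₁ = 2180 m/s.
r = mv/(qB₂), so r₁ = 1.16×10^-4 m and r₂ = 2.32×10^-4 m, giving Δr = 1.16×10^-4 m.
After a semicircle each ion lands a diameter 2r from the entry slit, so the separation is 2Δr = 2.32×10^-4 m.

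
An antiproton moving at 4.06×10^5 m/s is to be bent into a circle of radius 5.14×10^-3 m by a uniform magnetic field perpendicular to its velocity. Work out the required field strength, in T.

qvB = mv²/r gives B = mv/(qr).
B = (1.67×10^-27)(4.06×10^5) / [(1×1.60×10^-19)(5.14×10^-3)] = 0.824 T.

B ≈ 0.824 T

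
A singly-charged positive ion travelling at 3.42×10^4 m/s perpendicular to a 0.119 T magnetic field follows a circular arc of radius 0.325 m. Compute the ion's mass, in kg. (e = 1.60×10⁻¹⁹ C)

qvB = mv²/r ⇒ m = qBr/v.
m = (1×1.60×10^-19)(0.119)(0.325) / (3.42×10^4) = 1.81×10^-25 kg.

m ≈ 1.81×10^-25 kg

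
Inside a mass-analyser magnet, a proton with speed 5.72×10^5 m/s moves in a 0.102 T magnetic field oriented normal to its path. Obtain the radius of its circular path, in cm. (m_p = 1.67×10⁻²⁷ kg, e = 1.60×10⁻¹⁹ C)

r ≈ 5.85 cm

The magnetic force provides the centripetal force: qvB = mv²/r, so r = mv/(qB).
r = (1.67×10^-27 kg)(5.72×10^5 m/s) / [(1×1.60×10^-19 C)(0.102 T)] = 0.0585 m.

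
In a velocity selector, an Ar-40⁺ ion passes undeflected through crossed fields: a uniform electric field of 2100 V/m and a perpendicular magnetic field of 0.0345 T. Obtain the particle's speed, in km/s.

v ≈ 60.9 km/s

For zero net force, qE = qvB, so v = E/B.
v = (2100) / (0.0345) = 6.09×10^4 m/s.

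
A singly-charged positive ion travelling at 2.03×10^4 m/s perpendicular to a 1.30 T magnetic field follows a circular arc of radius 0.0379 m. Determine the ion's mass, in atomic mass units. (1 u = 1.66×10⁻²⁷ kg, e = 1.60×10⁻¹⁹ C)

m ≈ 234 u

qvB = mv²/r ⇒ m = qBr/v.
m = (1×1.60×10^-19)(1.30)(0.0379) / (2.03×10^4) = 3.88×10^-25 kg = 234 u.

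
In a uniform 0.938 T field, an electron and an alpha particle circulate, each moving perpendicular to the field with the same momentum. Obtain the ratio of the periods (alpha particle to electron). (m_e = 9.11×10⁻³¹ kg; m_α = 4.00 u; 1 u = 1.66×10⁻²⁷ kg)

ratio ≈ 3640

T = 2πm/(qB) is independent of speed, so T₂/T₁ = (m₂/q₂)/(m₁/q₁).
T_{alpha particle}/T_{electron} = (6.64×10^-27/2e) / (9.11×10^-31/1e) = 3640.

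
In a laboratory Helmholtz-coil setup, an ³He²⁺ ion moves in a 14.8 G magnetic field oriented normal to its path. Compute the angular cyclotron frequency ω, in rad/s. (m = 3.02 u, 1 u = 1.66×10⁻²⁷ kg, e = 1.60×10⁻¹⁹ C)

ω ≈ 9.45×10^4 rad/s

ω = qB/m = (2×1.60×10^-19)(1.48×10^-3) / (5.01×10^-27) = 9.45×10^4 rad/s.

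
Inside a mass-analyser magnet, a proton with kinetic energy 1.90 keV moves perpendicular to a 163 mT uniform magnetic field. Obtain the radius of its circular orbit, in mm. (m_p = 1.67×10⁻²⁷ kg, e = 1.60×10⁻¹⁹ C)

r ≈ 38.6 mm

Convert the energy: K = 1.90 keV = 3.04×10^-16 J.
v = √(2K/m) = √(2·3.04×10^-16/1.67×10^-27) = 6.03×10^5 m/s.
r = mv/(qB) = (1.67×10^-27)(6.03×10^5) / [(1×1.60×10^-19)(0.163)] = 0.0386 m.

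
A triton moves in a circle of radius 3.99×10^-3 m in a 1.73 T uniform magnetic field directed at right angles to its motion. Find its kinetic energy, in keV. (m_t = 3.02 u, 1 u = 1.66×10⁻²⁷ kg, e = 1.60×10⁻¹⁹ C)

K ≈ 0.760 keV

v = qBr/m = (1×1.60×10^-19)(1.73)(3.99×10^-3) / (5.01×10^-27) = 2.20×10^5 m/s.
K = ½mv² = 0.5·(5.01×10^-27)·(2.20×10^5)² = 1.22×10^-16 J = 0.760 keV.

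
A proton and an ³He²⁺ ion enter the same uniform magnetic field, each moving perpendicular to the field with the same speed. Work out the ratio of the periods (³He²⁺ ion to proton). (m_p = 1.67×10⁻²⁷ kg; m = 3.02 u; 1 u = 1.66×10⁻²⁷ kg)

ratio ≈ 1.50

T = 2πm/(qB) is independent of speed, so T₂/T₁ = (m₂/q₂)/(m₁/q₁).
T_{³He²⁺ ion}/T_{proton} = (5.01×10^-27/2e) / (1.67×10^-27/1e) = 1.50.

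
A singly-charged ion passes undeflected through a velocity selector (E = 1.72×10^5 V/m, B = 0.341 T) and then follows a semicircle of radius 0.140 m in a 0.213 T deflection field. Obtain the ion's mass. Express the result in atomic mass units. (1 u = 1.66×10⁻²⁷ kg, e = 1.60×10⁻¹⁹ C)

m ≈ 5.70 u

v = E/B₁ = 5.04×10^5 m/s.
From r = mv/(qB₂), m = qB₂r/v = (1×1.60×10^-19)(0.213)(0.140) / (5.04×10^5) = 9.46×10^-27 kg.
In atomic mass units: m = 9.46×10^-27 / 1.66×10^-27 = 5.70 u.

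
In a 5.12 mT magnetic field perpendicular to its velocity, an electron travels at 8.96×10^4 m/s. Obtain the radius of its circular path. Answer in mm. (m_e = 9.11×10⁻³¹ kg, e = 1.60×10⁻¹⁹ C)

The magnetic force provides the centripetal force: qvB = mv²/r, so r = mv/(qB).
r = (9.11×10^-31 kg)(8.96×10^4 m/s) / [(1×1.60×10^-19 C)(5.12×10^-3 T)] = 9.96×10^-5 m.

r ≈ 0.0996 mm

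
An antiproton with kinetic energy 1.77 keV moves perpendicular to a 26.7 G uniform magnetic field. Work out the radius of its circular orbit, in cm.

Convert the energy: K = 1.77 keV = 2.83×10^-16 J.
v = √(2K/m) = √(2·2.83×10^-16/1.67×10^-27) = 5.82×10^5 m/s.
r = mv/(qB) = (1.67×10^-27)(5.82×10^5) / [(1×1.60×10^-19)(2.67×10^-3)] = 2.28 m.

r ≈ 228 cm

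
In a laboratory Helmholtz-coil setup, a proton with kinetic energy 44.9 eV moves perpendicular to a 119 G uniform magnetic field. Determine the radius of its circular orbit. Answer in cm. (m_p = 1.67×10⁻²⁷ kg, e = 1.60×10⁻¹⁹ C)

r ≈ 8.14 cm

Convert the energy: K = 44.9 eV = 7.18×10^-18 J.
v = √(2K/m) = √(2·7.18×10^-18/1.67×10^-27) = 9.28×10^4 m/s.
r = mv/(qB) = (1.67×10^-27)(9.28×10^4) / [(1×1.60×10^-19)(0.0119)] = 0.0814 m.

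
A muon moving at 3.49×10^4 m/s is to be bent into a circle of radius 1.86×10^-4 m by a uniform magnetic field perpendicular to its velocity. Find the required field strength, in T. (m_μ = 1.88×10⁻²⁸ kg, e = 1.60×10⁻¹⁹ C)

qvB = mv²/r gives B = mv/(qr).
B = (1.88×10^-28)(3.49×10^4) / [(1×1.60×10^-19)(1.86×10^-4)] = 0.220 T.

B ≈ 0.220 T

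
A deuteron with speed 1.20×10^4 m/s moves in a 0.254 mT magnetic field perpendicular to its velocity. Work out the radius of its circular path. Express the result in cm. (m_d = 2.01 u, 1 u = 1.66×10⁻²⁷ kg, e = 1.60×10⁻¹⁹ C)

r ≈ 98.5 cm

The magnetic force provides the centripetal force: qvB = mv²/r, so r = mv/(qB).
r = (3.34×10^-27 kg)(1.20×10^4 m/s) / [(1×1.60×10^-19 C)(2.54×10^-4 T)] = 0.985 m.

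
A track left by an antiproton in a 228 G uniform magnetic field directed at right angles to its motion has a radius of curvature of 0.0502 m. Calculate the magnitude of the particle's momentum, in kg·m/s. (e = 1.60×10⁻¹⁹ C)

Since qvB = mv²/r, the momentum p = mv = qBr.
p = (1×1.60×10^-19)(0.0228)(0.0502) = 1.83×10^-22 kg·m/s.

p ≈ 1.83×10^-22 kg·m/s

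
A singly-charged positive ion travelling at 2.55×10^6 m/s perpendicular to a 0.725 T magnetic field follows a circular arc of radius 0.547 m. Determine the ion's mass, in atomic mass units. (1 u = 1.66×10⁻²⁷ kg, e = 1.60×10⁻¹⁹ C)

m ≈ 15.0 u

qvB = mv²/r ⇒ m = qBr/v.
m = (1×1.60×10^-19)(0.725)(0.547) / (2.55×10^6) = 2.49×10^-26 kg = 15.0 u.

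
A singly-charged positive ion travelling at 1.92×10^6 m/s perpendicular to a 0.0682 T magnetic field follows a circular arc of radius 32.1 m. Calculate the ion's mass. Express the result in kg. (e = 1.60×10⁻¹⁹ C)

qvB = mv²/r ⇒ m = qBr/v.
m = (1×1.60×10^-19)(0.0682)(32.1) / (1.92×10^6) = 1.82×10^-25 kg.

m ≈ 1.82×10^-25 kg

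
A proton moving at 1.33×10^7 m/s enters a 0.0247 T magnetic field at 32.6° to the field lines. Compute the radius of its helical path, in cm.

r ≈ 303 cm

Only the perpendicular component v⊥ = v sin32.6° = 7.17×10^6 m/s is bent by the field.
r = m v⊥ /(qB) = (1.67×10^-27)(7.17×10^6) / [(1×1.60×10^-19)(0.0247)] = 3.03 m.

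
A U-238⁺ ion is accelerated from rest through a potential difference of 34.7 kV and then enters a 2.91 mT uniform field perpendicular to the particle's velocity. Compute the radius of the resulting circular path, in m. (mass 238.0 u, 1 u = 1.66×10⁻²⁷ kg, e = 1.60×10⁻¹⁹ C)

The kinetic energy gained is K = qV = (1×1.60×10^-19)(3.47×10^4) = 5.55×10^-15 J.
v = √(2K/m) = 1.68×10^5 m/s.
r = mv/(qB) = (3.95×10^-25)(1.68×10^5) / [(1×1.60×10^-19)(2.91×10^-3)] = 142 m.

r ≈ 142 m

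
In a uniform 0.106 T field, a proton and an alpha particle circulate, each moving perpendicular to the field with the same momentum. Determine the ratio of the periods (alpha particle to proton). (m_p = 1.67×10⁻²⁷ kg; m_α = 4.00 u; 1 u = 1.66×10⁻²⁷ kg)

ratio ≈ 1.99

T = 2πm/(qB) is independent of speed, so T₂/T₁ = (m₂/q₂)/(m₁/q₁).
T_{alpha particle}/T_{proton} = (6.64×10^-27/2e) / (1.67×10^-27/1e) = 1.99.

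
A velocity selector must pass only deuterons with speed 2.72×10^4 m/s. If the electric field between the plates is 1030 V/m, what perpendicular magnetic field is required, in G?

qE = qvB ⇒ B = E/v = (1030) / (2.72×10^4) = 0.0379 T.

B ≈ 379 G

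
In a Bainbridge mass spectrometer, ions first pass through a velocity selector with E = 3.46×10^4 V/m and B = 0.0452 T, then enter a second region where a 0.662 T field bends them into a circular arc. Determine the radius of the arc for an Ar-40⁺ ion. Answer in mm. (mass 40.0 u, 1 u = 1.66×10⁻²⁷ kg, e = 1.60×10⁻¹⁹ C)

r ≈ 480 mm

The selector passes v = E/B = 3.46×10^4/0.0452 = 7.65×10^5 m/s.
In the deflection region, r = mv/(qB₂) = (6.64×10^-26)(7.65×10^5) / [(1×1.60×10^-19)(0.662)] = 0.480 m.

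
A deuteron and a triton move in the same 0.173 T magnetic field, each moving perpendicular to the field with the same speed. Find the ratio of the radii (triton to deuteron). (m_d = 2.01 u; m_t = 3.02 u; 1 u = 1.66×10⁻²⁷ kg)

r = mv/(qB) ⇒ at equal v, r ∝ m/q.
r_{triton}/r_{deuteron} = 1.50.

ratio ≈ 1.50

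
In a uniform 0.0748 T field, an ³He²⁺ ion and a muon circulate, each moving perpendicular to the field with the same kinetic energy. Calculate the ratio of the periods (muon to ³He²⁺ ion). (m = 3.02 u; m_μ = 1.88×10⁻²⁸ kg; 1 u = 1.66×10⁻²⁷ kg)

ratio ≈ 0.0750

T = 2πm/(qB) is independent of speed, so T₂/T₁ = (m₂/q₂)/(m₁/q₁).
T_{muon}/T_{³He²⁺ ion} = (1.88×10^-28/1e) / (5.01×10^-27/2e) = 0.0750.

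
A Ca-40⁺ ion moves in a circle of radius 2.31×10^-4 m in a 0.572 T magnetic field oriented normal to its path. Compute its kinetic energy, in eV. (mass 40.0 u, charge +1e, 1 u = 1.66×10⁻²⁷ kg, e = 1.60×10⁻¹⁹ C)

K ≈ 0.0210 eV

v = qBr/m = (1×1.60×10^-19)(0.572)(2.31×10^-4) / (6.64×10^-26) = 318 m/s.
K = ½mv² = 0.5·(6.64×10^-26)·(318)² = 3.37×10^-21 J = 0.0210 eV.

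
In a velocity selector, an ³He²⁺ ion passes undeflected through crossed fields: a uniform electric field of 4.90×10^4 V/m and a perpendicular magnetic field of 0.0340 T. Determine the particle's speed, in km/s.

For zero net force, qE = qvB, so v = E/B.
v = (4.90×10^4) / (0.0340) = 1.44×10^6 m/s.

v ≈ 1440 km/s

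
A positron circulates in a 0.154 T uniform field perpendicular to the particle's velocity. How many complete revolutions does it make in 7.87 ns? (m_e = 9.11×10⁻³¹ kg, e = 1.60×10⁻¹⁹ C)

T = 2πm/(qB) = 2π(9.11×10^-31) / [(1×1.60×10^-19)(0.154)] = 2.3230×10^-10 s.
N = t/T = 7.87×10^-9 / 2.3230×10^-10 ≈ 33.88, so 33 complete revolutions.

N = 33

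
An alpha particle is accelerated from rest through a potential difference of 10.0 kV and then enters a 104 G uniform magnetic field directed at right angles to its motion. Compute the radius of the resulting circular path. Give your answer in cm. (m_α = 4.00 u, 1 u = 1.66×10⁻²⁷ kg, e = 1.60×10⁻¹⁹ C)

The kinetic energy gained is K = qV = (2×1.60×10^-19)(1.00×10^4) = 3.20×10^-15 J.
v = √(2K/m) = 9.82×10^5 m/s.
r = mv/(qB) = (6.64×10^-27)(9.82×10^5) / [(2×1.60×10^-19)(0.0104)] = 1.96 m.

r ≈ 196 cm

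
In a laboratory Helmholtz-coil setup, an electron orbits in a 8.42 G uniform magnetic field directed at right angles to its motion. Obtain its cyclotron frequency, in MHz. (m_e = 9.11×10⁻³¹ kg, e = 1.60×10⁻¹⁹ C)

f ≈ 23.5 MHz

f = qB/(2πm) = (1×1.60×10^-19)(8.42×10^-4) / [2π(9.11×10^-31)] = 2.35×10^7 Hz.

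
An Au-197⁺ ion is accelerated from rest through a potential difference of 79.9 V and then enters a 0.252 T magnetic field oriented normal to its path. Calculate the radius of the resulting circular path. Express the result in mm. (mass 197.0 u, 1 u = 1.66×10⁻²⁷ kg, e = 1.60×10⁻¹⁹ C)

The kinetic energy gained is K = qV = (1×1.60×10^-19)(79.9) = 1.28×10^-17 J.
v = √(2K/m) = 8840 m/s.
r = mv/(qB) = (3.27×10^-25)(8840) / [(1×1.60×10^-19)(0.252)] = 0.0717 m.

r ≈ 71.7 mm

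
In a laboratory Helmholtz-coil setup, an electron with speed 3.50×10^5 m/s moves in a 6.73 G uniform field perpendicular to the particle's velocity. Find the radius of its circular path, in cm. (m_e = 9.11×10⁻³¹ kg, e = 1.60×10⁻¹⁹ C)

The magnetic force provides the centripetal force: qvB = mv²/r, so r = mv/(qB).
r = (9.11×10^-31 kg)(3.50×10^5 m/s) / [(1×1.60×10^-19 C)(6.73×10^-4 T)] = 2.96×10^-3 m.

r ≈ 0.296 cm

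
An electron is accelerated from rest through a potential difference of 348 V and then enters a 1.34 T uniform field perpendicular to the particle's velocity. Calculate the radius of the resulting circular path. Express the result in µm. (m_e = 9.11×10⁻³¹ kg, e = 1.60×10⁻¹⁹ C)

r ≈ 47.0 µm

The kinetic energy gained is K = qV = (1×1.60×10^-19)(348) = 5.57×10^-17 J.
v = √(2K/m) = 1.11×10^7 m/s.
r = mv/(qB) = (9.11×10^-31)(1.11×10^7) / [(1×1.60×10^-19)(1.34)] = 4.70×10^-5 m.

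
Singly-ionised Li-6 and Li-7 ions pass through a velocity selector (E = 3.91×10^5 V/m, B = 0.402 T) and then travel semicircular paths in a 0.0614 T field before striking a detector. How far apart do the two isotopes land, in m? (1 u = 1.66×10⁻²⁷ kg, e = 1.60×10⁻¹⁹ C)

Both emerge at v = E/B₁ = 9.73×10^5 m/s.
r = mv/(qB₂), so r₁ = 0.9861 m and r₂ = 1.150 m, giving Δr = 0.164 m.
After a semicircle each ion lands a diameter 2r from the entry slit, so the separation is 2Δr = 0.329 m.

Δd ≈ 0.329 m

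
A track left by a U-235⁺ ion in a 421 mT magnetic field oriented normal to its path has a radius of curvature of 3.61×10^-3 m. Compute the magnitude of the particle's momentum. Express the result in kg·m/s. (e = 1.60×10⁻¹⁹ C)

p ≈ 2.43×10^-22 kg·m/s

Since qvB = mv²/r, the momentum p = mv = qBr.
p = (1×1.60×10^-19)(0.421)(3.61×10^-3) = 2.43×10^-22 kg·m/s.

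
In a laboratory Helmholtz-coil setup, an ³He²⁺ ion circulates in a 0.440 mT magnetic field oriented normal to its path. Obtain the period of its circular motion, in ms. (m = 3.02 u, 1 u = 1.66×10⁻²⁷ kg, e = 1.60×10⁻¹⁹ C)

T ≈ 0.224 ms

The cyclotron period is independent of speed: T = 2πm/(qB).
T = 2π(5.01×10^-27) / [(2×1.60×10^-19)(4.40×10^-4)] = 2.24×10^-4 s.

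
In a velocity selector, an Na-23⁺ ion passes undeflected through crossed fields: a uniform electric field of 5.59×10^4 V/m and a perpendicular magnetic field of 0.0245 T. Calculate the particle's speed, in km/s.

For zero net force, qE = qvB, so v = E/B.
v = (5.59×10^4) / (0.0245) = 2.28×10^6 m/s.

v ≈ 2280 km/s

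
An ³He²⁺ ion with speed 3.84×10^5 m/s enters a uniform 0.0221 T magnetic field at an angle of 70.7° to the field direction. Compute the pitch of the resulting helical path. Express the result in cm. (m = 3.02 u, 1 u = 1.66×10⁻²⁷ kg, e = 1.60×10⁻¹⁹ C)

pitch ≈ 56.5 cm

The velocity component along B is v∥ = v cos70.7° = 1.27×10^5 m/s.
The cyclotron period T = 2πm/(qB) = 4.45×10^-6 s is set by m, q, B alone.
Pitch = v∥·T = (1.27×10^5)(4.45×10^-6) = 0.565 m.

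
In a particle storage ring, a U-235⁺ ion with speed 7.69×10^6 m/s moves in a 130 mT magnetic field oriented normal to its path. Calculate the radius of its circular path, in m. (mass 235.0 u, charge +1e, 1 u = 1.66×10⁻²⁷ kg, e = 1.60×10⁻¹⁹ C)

r ≈ 144 m

The magnetic force provides the centripetal force: qvB = mv²/r, so r = mv/(qB).
r = (3.90×10^-25 kg)(7.69×10^6 m/s) / [(1×1.60×10^-19 C)(0.130 T)] = 144 m.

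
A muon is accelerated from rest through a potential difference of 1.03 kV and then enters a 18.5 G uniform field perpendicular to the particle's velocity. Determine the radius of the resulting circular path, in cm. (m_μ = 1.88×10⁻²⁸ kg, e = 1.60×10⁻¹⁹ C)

r ≈ 84.1 cm

The kinetic energy gained is K = qV = (1×1.60×10^-19)(1030) = 1.65×10^-16 J.
v = √(2K/m) = 1.32×10^6 m/s.
r = mv/(qB) = (1.88×10^-28)(1.32×10^6) / [(1×1.60×10^-19)(1.85×10^-3)] = 0.841 m.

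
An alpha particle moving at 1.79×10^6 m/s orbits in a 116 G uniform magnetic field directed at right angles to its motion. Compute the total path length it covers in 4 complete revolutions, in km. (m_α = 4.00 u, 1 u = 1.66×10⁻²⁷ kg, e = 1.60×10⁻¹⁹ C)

r = mv/(qB) = 3.20 m, so one revolution covers 2πr = 20.1 m.
In 4 revolutions: L = 4·2πr = 80.5 m.

L ≈ 0.0805 km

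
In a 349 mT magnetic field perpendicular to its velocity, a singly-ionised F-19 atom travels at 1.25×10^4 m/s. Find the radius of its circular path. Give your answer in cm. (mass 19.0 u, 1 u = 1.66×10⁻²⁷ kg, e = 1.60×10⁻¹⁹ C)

The magnetic force provides the centripetal force: qvB = mv²/r, so r = mv/(qB).
r = (3.15×10^-26 kg)(1.25×10^4 m/s) / [(1×1.60×10^-19 C)(0.349 T)] = 7.06×10^-3 m.

r ≈ 0.706 cm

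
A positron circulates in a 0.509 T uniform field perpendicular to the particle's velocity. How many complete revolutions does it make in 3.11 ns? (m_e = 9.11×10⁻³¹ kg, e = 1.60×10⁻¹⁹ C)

N = 44

T = 2πm/(qB) = 2π(9.11×10^-31) / [(1×1.60×10^-19)(0.509)] = 7.0285×10^-11 s.
N = t/T = 3.11×10^-9 / 7.0285×10^-11 ≈ 44.25, so 44 complete revolutions.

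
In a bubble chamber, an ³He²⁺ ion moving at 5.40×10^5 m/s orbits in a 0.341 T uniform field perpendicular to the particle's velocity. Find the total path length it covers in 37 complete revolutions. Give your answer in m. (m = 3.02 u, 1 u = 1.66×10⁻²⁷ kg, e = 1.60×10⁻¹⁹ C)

r = mv/(qB) = 0.0248 m, so one revolution covers 2πr = 0.156 m.
In 37 revolutions: L = 37·2πr = 5.77 m.

L ≈ 5.77 m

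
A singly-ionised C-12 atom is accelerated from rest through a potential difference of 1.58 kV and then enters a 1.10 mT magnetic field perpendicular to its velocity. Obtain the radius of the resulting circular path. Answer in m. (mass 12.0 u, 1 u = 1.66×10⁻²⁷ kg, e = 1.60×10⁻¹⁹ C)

The kinetic energy gained is K = qV = (1×1.60×10^-19)(1580) = 2.53×10^-16 J.
v = √(2K/m) = 1.59×10^5 m/s.
r = mv/(qB) = (1.99×10^-26)(1.59×10^5) / [(1×1.60×10^-19)(1.10×10^-3)] = 18.0 m.

r ≈ 18.0 m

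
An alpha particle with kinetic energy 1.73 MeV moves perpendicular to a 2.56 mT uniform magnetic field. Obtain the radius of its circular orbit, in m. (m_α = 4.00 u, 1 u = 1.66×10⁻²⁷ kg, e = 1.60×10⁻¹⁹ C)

Convert the energy: K = 1.73 MeV = 2.77×10^-13 J.
v = √(2K/m) = √(2·2.77×10^-13/6.64×10^-27) = 9.13×10^6 m/s.
r = mv/(qB) = (6.64×10^-27)(9.13×10^6) / [(2×1.60×10^-19)(2.56×10^-3)] = 74.0 m.

r ≈ 74.0 m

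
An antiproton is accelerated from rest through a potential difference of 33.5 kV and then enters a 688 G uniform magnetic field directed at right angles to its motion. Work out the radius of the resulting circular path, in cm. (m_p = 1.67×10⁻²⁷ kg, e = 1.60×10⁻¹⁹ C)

r ≈ 38.4 cm

The kinetic energy gained is K = qV = (1×1.60×10^-19)(3.35×10^4) = 5.36×10^-15 J.
v = √(2K/m) = 2.53×10^6 m/s.
r = mv/(qB) = (1.67×10^-27)(2.53×10^6) / [(1×1.60×10^-19)(0.0688)] = 0.384 m.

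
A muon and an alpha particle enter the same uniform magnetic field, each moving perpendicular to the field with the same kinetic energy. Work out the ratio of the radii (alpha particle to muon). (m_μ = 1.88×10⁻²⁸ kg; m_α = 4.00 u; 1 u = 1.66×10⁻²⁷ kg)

r = √(2mK)/(qB) ⇒ at equal K, r ∝ √m/q.
r_{alpha particle}/r_{muon} = 2.97.

ratio ≈ 2.97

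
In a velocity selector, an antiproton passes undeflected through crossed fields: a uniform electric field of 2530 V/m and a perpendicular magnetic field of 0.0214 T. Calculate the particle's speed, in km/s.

v ≈ 118 km/s

For zero net force, qE = qvB, so v = E/B.
v = (2530) / (0.0214) = 1.18×10^5 m/s.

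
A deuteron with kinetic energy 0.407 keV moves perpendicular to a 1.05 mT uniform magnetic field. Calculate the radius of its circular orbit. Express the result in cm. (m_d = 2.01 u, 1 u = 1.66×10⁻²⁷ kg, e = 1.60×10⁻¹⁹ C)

Convert the energy: K = 0.407 keV = 6.51×10^-17 J.
v = √(2K/m) = √(2·6.51×10^-17/3.34×10^-27) = 1.98×10^5 m/s.
r = mv/(qB) = (3.34×10^-27)(1.98×10^5) / [(1×1.60×10^-19)(1.05×10^-3)] = 3.92 m.

r ≈ 392 cm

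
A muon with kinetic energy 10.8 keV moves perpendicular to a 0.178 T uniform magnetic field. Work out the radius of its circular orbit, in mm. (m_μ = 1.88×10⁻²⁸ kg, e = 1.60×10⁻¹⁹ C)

Convert the energy: K = 10.8 keV = 1.73×10^-15 J.
v = √(2K/m) = √(2·1.73×10^-15/1.88×10^-28) = 4.29×10^6 m/s.
r = mv/(qB) = (1.88×10^-28)(4.29×10^6) / [(1×1.60×10^-19)(0.178)] = 0.0283 m.

r ≈ 28.3 mm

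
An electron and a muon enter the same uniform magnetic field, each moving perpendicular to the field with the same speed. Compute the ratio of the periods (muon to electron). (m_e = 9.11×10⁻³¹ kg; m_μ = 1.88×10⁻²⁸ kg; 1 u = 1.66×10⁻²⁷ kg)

T = 2πm/(qB) is independent of speed, so T₂/T₁ = (m₂/q₂)/(m₁/q₁).
T_{muon}/T_{electron} = (1.88×10^-28/1e) / (9.11×10^-31/1e) = 206.

ratio ≈ 206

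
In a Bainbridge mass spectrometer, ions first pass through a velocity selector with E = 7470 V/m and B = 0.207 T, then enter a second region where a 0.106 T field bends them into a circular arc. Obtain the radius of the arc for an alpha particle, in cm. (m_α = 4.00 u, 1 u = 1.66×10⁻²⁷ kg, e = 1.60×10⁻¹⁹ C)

r ≈ 0.706 cm

The selector passes v = E/B = 7470/0.207 = 3.61×10^4 m/s.
In the deflection region, r = mv/(qB₂) = (6.64×10^-27)(3.61×10^4) / [(2×1.60×10^-19)(0.106)] = 7.06×10^-3 m.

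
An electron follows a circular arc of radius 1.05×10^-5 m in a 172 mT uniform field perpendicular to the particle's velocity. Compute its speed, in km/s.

From qvB = mv²/r, v = qBr/m.
v = (1×1.60×10^-19)(0.172)(1.05×10^-5) / (9.11×10^-31) = 3.17×10^5 m/s.

v ≈ 317 km/s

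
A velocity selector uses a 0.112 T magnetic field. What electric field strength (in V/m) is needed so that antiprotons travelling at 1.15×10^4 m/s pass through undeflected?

E ≈ 1290 V/m

qE = qvB ⇒ E = vB = (1.15×10^4)(0.112) = 1290 V/m.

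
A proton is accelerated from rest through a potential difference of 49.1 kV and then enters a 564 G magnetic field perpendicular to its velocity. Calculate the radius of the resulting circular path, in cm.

r ≈ 56.8 cm

The kinetic energy gained is K = qV = (1×1.60×10^-19)(4.91×10^4) = 7.86×10^-15 J.
v = √(2K/m) = 3.07×10^6 m/s.
r = mv/(qB) = (1.67×10^-27)(3.07×10^6) / [(1×1.60×10^-19)(0.0564)] = 0.568 m.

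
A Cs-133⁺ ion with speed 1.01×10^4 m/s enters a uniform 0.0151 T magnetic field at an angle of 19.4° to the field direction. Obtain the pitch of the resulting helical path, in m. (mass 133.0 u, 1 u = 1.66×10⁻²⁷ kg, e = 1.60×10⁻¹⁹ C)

The velocity component along B is v∥ = v cos19.4° = 9530 m/s.
The cyclotron period T = 2πm/(qB) = 5.74×10^-4 s is set by m, q, B alone.
Pitch = v∥·T = (9530)(5.74×10^-4) = 5.47 m.

pitch ≈ 5.47 m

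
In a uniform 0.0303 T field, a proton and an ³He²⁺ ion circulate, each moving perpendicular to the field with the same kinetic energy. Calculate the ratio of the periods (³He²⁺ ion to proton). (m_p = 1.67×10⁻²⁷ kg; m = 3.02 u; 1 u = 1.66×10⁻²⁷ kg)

T = 2πm/(qB) is independent of speed, so T₂/T₁ = (m₂/q₂)/(m₁/q₁).
T_{³He²⁺ ion}/T_{proton} = (5.01×10^-27/2e) / (1.67×10^-27/1e) = 1.50.

ratio ≈ 1.50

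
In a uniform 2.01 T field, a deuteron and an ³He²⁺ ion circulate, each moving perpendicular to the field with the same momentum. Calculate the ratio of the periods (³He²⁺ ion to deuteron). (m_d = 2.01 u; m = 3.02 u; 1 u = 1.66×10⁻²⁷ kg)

T = 2πm/(qB) is independent of speed, so T₂/T₁ = (m₂/q₂)/(m₁/q₁).
T_{³He²⁺ ion}/T_{deuteron} = (5.01×10^-27/2e) / (3.34×10^-27/1e) = 0.751.

ratio ≈ 0.751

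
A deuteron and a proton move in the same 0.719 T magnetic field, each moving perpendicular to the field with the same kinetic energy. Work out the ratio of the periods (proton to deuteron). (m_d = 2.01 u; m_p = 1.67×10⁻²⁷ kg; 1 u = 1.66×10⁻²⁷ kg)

T = 2πm/(qB) is independent of speed, so T₂/T₁ = (m₂/q₂)/(m₁/q₁).
T_{proton}/T_{deuteron} = (1.67×10^-27/1e) / (3.34×10^-27/1e) = 0.501.

ratio ≈ 0.501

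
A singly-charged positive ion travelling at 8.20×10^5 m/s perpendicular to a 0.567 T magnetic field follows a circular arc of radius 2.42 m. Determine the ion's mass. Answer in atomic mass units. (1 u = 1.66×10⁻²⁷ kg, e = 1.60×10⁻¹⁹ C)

qvB = mv²/r ⇒ m = qBr/v.
m = (1×1.60×10^-19)(0.567)(2.42) / (8.20×10^5) = 2.68×10^-25 kg = 161 u.

m ≈ 161 u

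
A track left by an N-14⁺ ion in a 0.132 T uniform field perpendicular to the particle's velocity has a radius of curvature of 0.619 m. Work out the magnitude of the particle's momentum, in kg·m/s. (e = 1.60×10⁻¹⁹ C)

p ≈ 1.31×10^-20 kg·m/s

Since qvB = mv²/r, the momentum p = mv = qBr.
p = (1×1.60×10^-19)(0.132)(0.619) = 1.31×10^-20 kg·m/s.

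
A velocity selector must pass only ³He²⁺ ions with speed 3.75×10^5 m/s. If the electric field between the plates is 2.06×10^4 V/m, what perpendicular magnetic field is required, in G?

B ≈ 549 G

qE = qvB ⇒ B = E/v = (2.06×10^4) / (3.75×10^5) = 0.0549 T.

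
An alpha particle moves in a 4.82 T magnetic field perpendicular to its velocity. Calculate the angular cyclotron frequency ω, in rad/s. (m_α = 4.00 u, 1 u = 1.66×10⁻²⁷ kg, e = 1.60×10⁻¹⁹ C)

ω = qB/m = (2×1.60×10^-19)(4.82) / (6.64×10^-27) = 2.32×10^8 rad/s.

ω ≈ 2.32×10^8 rad/s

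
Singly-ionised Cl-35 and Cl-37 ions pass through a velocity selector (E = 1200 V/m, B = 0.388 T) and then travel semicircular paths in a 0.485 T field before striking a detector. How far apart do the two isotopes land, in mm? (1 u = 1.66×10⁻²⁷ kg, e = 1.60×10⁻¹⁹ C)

Both emerge at v = E/B₁ = 3090 m/s.
r = mv/(qB₂), so r₁ = 2.316×10^-3 m and r₂ = 2.448×10^-3 m, giving Δr = 1.32×10^-4 m.
After a semicircle each ion lands a diameter 2r from the entry slit, so the separation is 2Δr = 2.65×10^-4 m.

Δd ≈ 0.265 mm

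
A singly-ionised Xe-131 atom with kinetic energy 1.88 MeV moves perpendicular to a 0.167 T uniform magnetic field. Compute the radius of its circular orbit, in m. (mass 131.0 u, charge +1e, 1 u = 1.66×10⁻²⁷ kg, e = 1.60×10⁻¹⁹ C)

Convert the energy: K = 1.88 MeV = 3.01×10^-13 J.
v = √(2K/m) = √(2·3.01×10^-13/2.17×10^-25) = 1.66×10^6 m/s.
r = mv/(qB) = (2.17×10^-25)(1.66×10^6) / [(1×1.60×10^-19)(0.167)] = 13.5 m.

r ≈ 13.5 m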